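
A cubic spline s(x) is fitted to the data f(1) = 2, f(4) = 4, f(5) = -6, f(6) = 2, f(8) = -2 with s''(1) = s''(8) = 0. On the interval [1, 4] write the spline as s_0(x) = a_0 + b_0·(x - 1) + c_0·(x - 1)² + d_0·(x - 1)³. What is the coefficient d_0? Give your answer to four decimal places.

-0.6804

Write M_i for s''(x_i). With h_i = 3, 1, 1, 2 and divided differences Δ_i = 2/3, -10, 8, -2, the continuity of s' gives the tridiagonal system
  3·M_0 + 8·M_1 + 1·M_2 = 6(Δ_1 - Δ_0) = -64
  1·M_1 + 4·M_2 + 1·M_3 = 6(Δ_2 - Δ_1) = 108
  1·M_2 + 6·M_3 + 2·M_4 = 6(Δ_3 - Δ_2) = -60
Natural end conditions: M_0 = M_4 = 0.
Solving: M_0 = 0, M_1 = -1090/89, M_2 = 3024/89, M_3 = -1394/89, M_4 = 0.
On [1, 4], with s_0(x) = a_0 + b_0·(x - 1) + c_0·(x - 1)² + d_0·(x - 1)³: c_0 = M_0/2 = 0, d_0 = (M_1 - M_0)/(6h_0) = -545/801, b_0 = Δ_0 - h_0(2M_0 + M_1)/6 = 1813/267.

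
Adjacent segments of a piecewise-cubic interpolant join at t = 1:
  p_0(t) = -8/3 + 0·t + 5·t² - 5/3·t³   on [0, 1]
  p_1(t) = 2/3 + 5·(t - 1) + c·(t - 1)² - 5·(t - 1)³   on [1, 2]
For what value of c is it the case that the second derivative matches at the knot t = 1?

p_0''(t) = 10 - 10·t, so p_0''(1) = 0. On the right, p_1''(1) = 2c, so c = 0.

0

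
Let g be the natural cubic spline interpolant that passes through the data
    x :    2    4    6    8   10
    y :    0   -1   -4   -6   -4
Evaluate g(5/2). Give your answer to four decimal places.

-0.1244

With m_i denoting the second derivative at x_i, h_i = 2, 2, 2, 2, and Δ_i = (y_(i+1) − y_i)/h_i = -1/2, -3/2, -1, 1:
  2·m_0 + 8·m_1 + 2·m_2 = 6(Δ_1 - Δ_0) = -6
  2·m_1 + 8·m_2 + 2·m_3 = 6(Δ_2 - Δ_1) = 3
  2·m_2 + 8·m_3 + 2·m_4 = 6(Δ_3 - Δ_2) = 12
Natural end conditions: m_0 = m_4 = 0.
Solving: m_0 = 0, m_1 = -45/56, m_2 = 3/14, m_3 = 81/56, m_4 = 0.
On [2, 4], g(x) = 0 - 13/56·(x - 2) + 0·(x - 2)² - 15/224·(x - 2)³.
With (x - 2) = 1/2: g(5/2) = -223/1792.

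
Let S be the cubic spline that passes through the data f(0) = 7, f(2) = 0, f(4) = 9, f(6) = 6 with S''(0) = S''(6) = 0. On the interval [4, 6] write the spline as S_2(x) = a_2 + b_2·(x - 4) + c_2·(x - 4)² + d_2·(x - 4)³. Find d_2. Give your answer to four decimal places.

0.5333

Write M_i for S''(x_i). With h_i = 2, 2, 2 and divided differences Δ_i = -7/2, 9/2, -3/2, the continuity of S' gives the tridiagonal system
  2·M_0 + 8·M_1 + 2·M_2 = 6(Δ_1 - Δ_0) = 48
  2·M_1 + 8·M_2 + 2·M_3 = 6(Δ_2 - Δ_1) = -36
Natural end conditions: M_0 = M_3 = 0.
Solving: M_0 = 0, M_1 = 38/5, M_2 = -32/5, M_3 = 0.
On [4, 6], with S_2(x) = a_2 + b_2·(x - 4) + c_2·(x - 4)² + d_2·(x - 4)³: c_2 = M_2/2 = -16/5, d_2 = (M_3 - M_2)/(6h_2) = 8/15, b_2 = Δ_2 - h_2(2M_2 + M_3)/6 = 83/30.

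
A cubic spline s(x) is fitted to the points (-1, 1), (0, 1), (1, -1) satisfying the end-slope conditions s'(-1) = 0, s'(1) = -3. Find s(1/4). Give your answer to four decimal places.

Let M_i = s''(x_i). Step sizes h_i = 1, 1; slopes of the chords Δ_i = (y_(i+1) - y_i)/h_i = 0, -2.
  1·M_0 + 4·M_1 + 1·M_2 = 6(Δ_1 - Δ_0) = -12
Clamped end conditions give two more equations: 2h_0·M_0 + h_0·M_1 = 6(Δ_0 - s'(-1)) = 0 and h_1·M_1 + 2h_1·M_2 = 6(s'(1) - Δ_1) = -6.
Hence M_0 = 3/2, M_1 = -3, M_2 = -3/2.
On [0, 1], s(x) = 1 - 3/4·x - 3/2·x² + 1/4·x³.
With x = 1/4: s(1/4) = 185/256.

0.7227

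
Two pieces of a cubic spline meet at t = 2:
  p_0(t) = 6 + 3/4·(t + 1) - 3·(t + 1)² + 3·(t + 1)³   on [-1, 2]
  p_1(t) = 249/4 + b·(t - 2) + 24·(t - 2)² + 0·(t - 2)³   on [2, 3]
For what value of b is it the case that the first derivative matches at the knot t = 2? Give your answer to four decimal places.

p_0'(t) = 3/4 - 6·(t + 1) + 9·(t + 1)², so p_0'(2) = 255/4. On the right, p_1'(2) = b, so b = 255/4.

63.7500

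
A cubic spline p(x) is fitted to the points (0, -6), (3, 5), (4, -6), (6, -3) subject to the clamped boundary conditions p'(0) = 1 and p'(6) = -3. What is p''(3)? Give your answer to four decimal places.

Write M_i for p''(x_i). With h_i = 3, 1, 2 and divided differences Δ_i = 11/3, -11, 3/2, the continuity of p' gives the tridiagonal system
  3·M_0 + 8·M_1 + 1·M_2 = 6(Δ_1 - Δ_0) = -88
  1·M_1 + 6·M_2 + 2·M_3 = 6(Δ_2 - Δ_1) = 75
Clamped end conditions give two more equations: 2h_0·M_0 + h_0·M_1 = 6(Δ_0 - p'(0)) = 16 and h_2·M_2 + 2h_2·M_3 = 6(p'(6) - Δ_2) = -27.
Forward elimination and back-substitution give M_0 = 491/42, M_1 = -379/21, M_2 = 895/42, M_3 = -731/42.

-18.0476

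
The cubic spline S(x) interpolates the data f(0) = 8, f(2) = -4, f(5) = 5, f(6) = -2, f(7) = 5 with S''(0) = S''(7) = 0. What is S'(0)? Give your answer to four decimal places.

Put M_i = S'' at the i-th knot. Here h = (2, 3, 1, 1) and Δ = (-6, 3, -7, 7), so the interior equations h_(i-1)·M_(i-1) + 2(h_(i-1)+h_i)·M_i + h_i·M_(i+1) = 6(Δ_i − Δ_(i-1)) read
  2·M_0 + 10·M_1 + 3·M_2 = 6(Δ_1 - Δ_0) = 54
  3·M_1 + 8·M_2 + 1·M_3 = 6(Δ_2 - Δ_1) = -60
  1·M_2 + 4·M_3 + 1·M_4 = 6(Δ_3 - Δ_2) = 84
Natural end conditions: M_0 = M_4 = 0.
Solving: M_0 = 0, M_1 = 1323/137, M_2 = -1944/137, M_3 = 3363/137, M_4 = 0.
On [0, 2], S'(x) = b_0 + 2c_0·x + 3d_0·x² with b_0 = Δ_0 - h_0(2M_0 + M_1)/6 = -1263/137, c_0 = M_0/2 = 0, d_0 = (M_1 - M_0)/(6h_0) = 441/548. So S'(0) = -1263/137.

-9.2190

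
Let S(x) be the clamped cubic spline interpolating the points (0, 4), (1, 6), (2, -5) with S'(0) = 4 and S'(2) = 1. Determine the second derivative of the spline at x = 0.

With m_i denoting the second derivative at x_i, h_i = 1, 1, and Δ_i = (y_(i+1) − y_i)/h_i = 2, -11:
  1·m_0 + 4·m_1 + 1·m_2 = 6(Δ_1 - Δ_0) = -78
Clamped end conditions give two more equations: 2h_0·m_0 + h_0·m_1 = 6(Δ_0 - S'(0)) = -12 and h_1·m_1 + 2h_1·m_2 = 6(S'(2) - Δ_1) = 72.
Solving the tridiagonal system: m_0 = 12, m_1 = -36, m_2 = 54.

12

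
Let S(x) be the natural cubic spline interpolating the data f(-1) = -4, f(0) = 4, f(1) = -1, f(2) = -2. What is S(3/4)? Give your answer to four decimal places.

0.4906

Write M_i for S''(x_i). With h_i = 1, 1, 1 and divided differences Δ_i = 8, -5, -1, the continuity of S' gives the tridiagonal system
  1·M_0 + 4·M_1 + 1·M_2 = 6(Δ_1 - Δ_0) = -78
  1·M_1 + 4·M_2 + 1·M_3 = 6(Δ_2 - Δ_1) = 24
Natural end conditions: M_0 = M_3 = 0.
Hence M_0 = 0, M_1 = -112/5, M_2 = 58/5, M_3 = 0.
On [0, 1], S(x) = 4 + 8/15·x - 56/5·x² + 17/3·x³.
With x = 3/4: S(3/4) = 157/320.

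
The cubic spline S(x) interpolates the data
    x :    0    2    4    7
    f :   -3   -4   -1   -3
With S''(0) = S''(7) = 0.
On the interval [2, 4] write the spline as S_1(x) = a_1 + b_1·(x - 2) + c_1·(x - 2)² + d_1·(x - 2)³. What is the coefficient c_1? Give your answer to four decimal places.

0.9605

Write m_i for S''(x_i). With h_i = 2, 2, 3 and divided differences Δ_i = -1/2, 3/2, -2/3, the continuity of S' gives the tridiagonal system
  2·m_0 + 8·m_1 + 2·m_2 = 6(Δ_1 - Δ_0) = 12
  2·m_1 + 10·m_2 + 3·m_3 = 6(Δ_2 - Δ_1) = -13
Natural end conditions: m_0 = m_3 = 0.
Hence m_0 = 0, m_1 = 73/38, m_2 = -32/19, m_3 = 0.
On [2, 4], with S_1(x) = a_1 + b_1·(x - 2) + c_1·(x - 2)² + d_1·(x - 2)³: c_1 = m_1/2 = 73/76, d_1 = (m_2 - m_1)/(6h_1) = -137/456, b_1 = Δ_1 - h_1(2m_1 + m_2)/6 = 89/114.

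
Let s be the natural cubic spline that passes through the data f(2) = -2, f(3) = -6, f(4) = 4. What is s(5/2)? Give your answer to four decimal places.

-5.3125

Put m_i = s'' at the i-th knot. Here h = (1, 1) and Δ = (-4, 10), so the interior equations h_(i-1)·m_(i-1) + 2(h_(i-1)+h_i)·m_i + h_i·m_(i+1) = 6(Δ_i − Δ_(i-1)) read
  1·m_0 + 4·m_1 + 1·m_2 = 6(Δ_1 - Δ_0) = 84
Natural end conditions: m_0 = m_2 = 0.
Solving: m_0 = 0, m_1 = 21, m_2 = 0.
On [2, 3], s(x) = -2 - 15/2·(x - 2) + 0·(x - 2)² + 7/2·(x - 2)³.
With (x - 2) = 1/2: s(5/2) = -85/16.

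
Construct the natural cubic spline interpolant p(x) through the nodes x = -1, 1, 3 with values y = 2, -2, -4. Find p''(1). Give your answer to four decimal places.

0.7500

Put σ_i = p'' at the i-th knot. Here h = (2, 2) and Δ = (-2, -1), so the interior equations h_(i-1)·σ_(i-1) + 2(h_(i-1)+h_i)·σ_i + h_i·σ_(i+1) = 6(Δ_i − Δ_(i-1)) read
  2·σ_0 + 8·σ_1 + 2·σ_2 = 6(Δ_1 - Δ_0) = 6
Natural end conditions: σ_0 = σ_2 = 0.
Forward elimination and back-substitution give σ_0 = 0, σ_1 = 3/4, σ_2 = 0.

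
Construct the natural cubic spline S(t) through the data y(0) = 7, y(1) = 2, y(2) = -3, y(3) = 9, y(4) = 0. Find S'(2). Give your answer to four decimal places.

6.1250

With σ_i denoting the second derivative at x_i, h_i = 1, 1, 1, 1, and Δ_i = (y_(i+1) − y_i)/h_i = -5, -5, 12, -9:
  1·σ_0 + 4·σ_1 + 1·σ_2 = 6(Δ_1 - Δ_0) = 0
  1·σ_1 + 4·σ_2 + 1·σ_3 = 6(Δ_2 - Δ_1) = 102
  1·σ_2 + 4·σ_3 + 1·σ_4 = 6(Δ_3 - Δ_2) = -126
Natural end conditions: σ_0 = σ_4 = 0.
Solving: σ_0 = 0, σ_1 = -267/28, σ_2 = 267/7, σ_3 = -1149/28, σ_4 = 0.
On [2, 3], S'(t) = b_2 + 2c_2·(t - 2) + 3d_2·(t - 2)² with b_2 = Δ_2 - h_2(2σ_2 + σ_3)/6 = 49/8, c_2 = σ_2/2 = 267/14, d_2 = (σ_3 - σ_2)/(6h_2) = -739/56. So S'(2) = 49/8.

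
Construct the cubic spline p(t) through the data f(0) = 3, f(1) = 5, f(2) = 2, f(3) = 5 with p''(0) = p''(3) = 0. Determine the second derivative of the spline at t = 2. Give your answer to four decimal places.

11.6000

With m_i denoting the second derivative at x_i, h_i = 1, 1, 1, and Δ_i = (y_(i+1) − y_i)/h_i = 2, -3, 3:
  1·m_0 + 4·m_1 + 1·m_2 = 6(Δ_1 - Δ_0) = -30
  1·m_1 + 4·m_2 + 1·m_3 = 6(Δ_2 - Δ_1) = 36
Natural end conditions: m_0 = m_3 = 0.
Solving the tridiagonal system: m_0 = 0, m_1 = -52/5, m_2 = 58/5, m_3 = 0.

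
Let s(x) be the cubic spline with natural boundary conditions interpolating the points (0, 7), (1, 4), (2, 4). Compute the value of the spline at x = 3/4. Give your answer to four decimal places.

4.5039

Let σ_i = s''(x_i). Step sizes h_i = 1, 1; slopes of the chords Δ_i = (y_(i+1) - y_i)/h_i = -3, 0.
  1·σ_0 + 4·σ_1 + 1·σ_2 = 6(Δ_1 - Δ_0) = 18
Natural end conditions: σ_0 = σ_2 = 0.
Solving the tridiagonal system: σ_0 = 0, σ_1 = 9/2, σ_2 = 0.
On [0, 1], s(x) = 7 - 15/4·x + 0·x² + 3/4·x³.
With x = 3/4: s(3/4) = 1153/256.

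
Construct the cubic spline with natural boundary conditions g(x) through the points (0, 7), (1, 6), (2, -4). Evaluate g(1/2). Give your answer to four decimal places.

Put m_i = g'' at the i-th knot. Here h = (1, 1) and Δ = (-1, -10), so the interior equations h_(i-1)·m_(i-1) + 2(h_(i-1)+h_i)·m_i + h_i·m_(i+1) = 6(Δ_i − Δ_(i-1)) read
  1·m_0 + 4·m_1 + 1·m_2 = 6(Δ_1 - Δ_0) = -54
Natural end conditions: m_0 = m_2 = 0.
Solving: m_0 = 0, m_1 = -27/2, m_2 = 0.
On [0, 1], g(x) = 7 + 5/4·x + 0·x² - 9/4·x³.
With x = 1/2: g(1/2) = 235/32.

7.3438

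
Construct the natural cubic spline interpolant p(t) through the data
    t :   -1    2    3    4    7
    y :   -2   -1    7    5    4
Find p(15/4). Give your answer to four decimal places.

6.0074

Let m_i = p''(x_i). Step sizes h_i = 3, 1, 1, 3; slopes of the chords Δ_i = (y_(i+1) - y_i)/h_i = 1/3, 8, -2, -1/3.
  3·m_0 + 8·m_1 + 1·m_2 = 6(Δ_1 - Δ_0) = 46
  1·m_1 + 4·m_2 + 1·m_3 = 6(Δ_2 - Δ_1) = -60
  1·m_2 + 8·m_3 + 3·m_4 = 6(Δ_3 - Δ_2) = 10
Natural end conditions: m_0 = m_4 = 0.
Solving the tridiagonal system: m_0 = 0, m_1 = 479/60, m_2 = -268/15, m_3 = 209/60, m_4 = 0.
On [3, 4], p(t) = 7 + 27/8·(t - 3) - 134/15·(t - 3)² + 427/120·(t - 3)³.
With (t - 3) = 3/4: p(15/4) = 15379/2560.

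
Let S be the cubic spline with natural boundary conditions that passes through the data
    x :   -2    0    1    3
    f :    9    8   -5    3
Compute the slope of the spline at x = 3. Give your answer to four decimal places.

Put M_i = S'' at the i-th knot. Here h = (2, 1, 2) and Δ = (-1/2, -13, 4), so the interior equations h_(i-1)·M_(i-1) + 2(h_(i-1)+h_i)·M_i + h_i·M_(i+1) = 6(Δ_i − Δ_(i-1)) read
  2·M_0 + 6·M_1 + 1·M_2 = 6(Δ_1 - Δ_0) = -75
  1·M_1 + 6·M_2 + 2·M_3 = 6(Δ_2 - Δ_1) = 102
Natural end conditions: M_0 = M_3 = 0.
Solving: M_0 = 0, M_1 = -552/35, M_2 = 687/35, M_3 = 0.
On [1, 3], S'(x) = b_2 + 2c_2·(x - 1) + 3d_2·(x - 1)² with b_2 = Δ_2 - h_2(2M_2 + M_3)/6 = -318/35, c_2 = M_2/2 = 687/70, d_2 = (M_3 - M_2)/(6h_2) = -229/140. So S'(3) = 369/35.

10.5429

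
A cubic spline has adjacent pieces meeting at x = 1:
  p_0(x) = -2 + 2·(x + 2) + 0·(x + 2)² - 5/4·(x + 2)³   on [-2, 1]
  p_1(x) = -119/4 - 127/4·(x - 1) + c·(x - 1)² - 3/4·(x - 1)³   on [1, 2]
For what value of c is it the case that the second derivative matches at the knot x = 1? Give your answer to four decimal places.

p_0''(x) = 0 - 15/2·(x + 2), so p_0''(1) = -45/2. On the right, p_1''(1) = 2c, so c = -45/4.

-11.2500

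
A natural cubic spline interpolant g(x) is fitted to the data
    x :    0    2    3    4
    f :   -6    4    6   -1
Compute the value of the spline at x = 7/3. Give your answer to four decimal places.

5.3720

With M_i denoting the second derivative at x_i, h_i = 2, 1, 1, and Δ_i = (y_(i+1) − y_i)/h_i = 5, 2, -7:
  2·M_0 + 6·M_1 + 1·M_2 = 6(Δ_1 - Δ_0) = -18
  1·M_1 + 4·M_2 + 1·M_3 = 6(Δ_2 - Δ_1) = -54
Natural end conditions: M_0 = M_3 = 0.
Hence M_0 = 0, M_1 = -18/23, M_2 = -306/23, M_3 = 0.
On [2, 3], g(x) = 4 + 103/23·(x - 2) - 9/23·(x - 2)² - 48/23·(x - 2)³.
With (x - 2) = 1/3: g(7/3) = 1112/207.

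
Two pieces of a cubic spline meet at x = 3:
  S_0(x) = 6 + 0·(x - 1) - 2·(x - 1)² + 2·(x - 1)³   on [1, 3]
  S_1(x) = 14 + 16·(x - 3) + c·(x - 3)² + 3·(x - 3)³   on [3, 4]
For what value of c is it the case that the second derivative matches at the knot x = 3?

10

S_0''(x) = -4 + 12·(x - 1), so S_0''(3) = 20. On the right, S_1''(3) = 2c, so c = 10.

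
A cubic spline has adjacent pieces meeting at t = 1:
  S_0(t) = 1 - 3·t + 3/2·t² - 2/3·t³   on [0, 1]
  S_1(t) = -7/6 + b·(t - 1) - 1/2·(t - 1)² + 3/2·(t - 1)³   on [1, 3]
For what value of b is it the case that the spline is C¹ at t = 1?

-2

S_0'(t) = -3 + 3·t - 2·t², so S_0'(1) = -2. On the right, S_1'(1) = b, so b = -2.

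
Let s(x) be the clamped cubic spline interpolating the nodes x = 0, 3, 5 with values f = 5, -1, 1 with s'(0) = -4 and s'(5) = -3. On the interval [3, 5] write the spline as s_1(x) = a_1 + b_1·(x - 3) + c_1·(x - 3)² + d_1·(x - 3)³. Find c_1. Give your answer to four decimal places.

Write M_i for s''(x_i). With h_i = 3, 2 and divided differences Δ_i = -2, 1, the continuity of s' gives the tridiagonal system
  3·M_0 + 10·M_1 + 2·M_2 = 6(Δ_1 - Δ_0) = 18
Clamped end conditions give two more equations: 2h_0·M_0 + h_0·M_1 = 6(Δ_0 - s'(0)) = 12 and h_1·M_1 + 2h_1·M_2 = 6(s'(5) - Δ_1) = -24.
Hence M_0 = 2/5, M_1 = 16/5, M_2 = -38/5.
On [3, 5], with s_1(x) = a_1 + b_1·(x - 3) + c_1·(x - 3)² + d_1·(x - 3)³: c_1 = M_1/2 = 8/5, d_1 = (M_2 - M_1)/(6h_1) = -9/10, b_1 = Δ_1 - h_1(2M_1 + M_2)/6 = 7/5.

1.6000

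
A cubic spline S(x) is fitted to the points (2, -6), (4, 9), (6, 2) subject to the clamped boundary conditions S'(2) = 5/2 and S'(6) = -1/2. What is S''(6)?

With σ_i denoting the second derivative at x_i, h_i = 2, 2, and Δ_i = (y_(i+1) − y_i)/h_i = 15/2, -7/2:
  2·σ_0 + 8·σ_1 + 2·σ_2 = 6(Δ_1 - Δ_0) = -66
Clamped end conditions give two more equations: 2h_0·σ_0 + h_0·σ_1 = 6(Δ_0 - S'(2)) = 30 and h_1·σ_1 + 2h_1·σ_2 = 6(S'(6) - Δ_1) = 18.
Solving: σ_0 = 15, σ_1 = -15, σ_2 = 12.

12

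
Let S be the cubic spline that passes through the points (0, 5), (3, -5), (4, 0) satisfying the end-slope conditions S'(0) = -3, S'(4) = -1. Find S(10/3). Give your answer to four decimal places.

Let m_i = S''(x_i). Step sizes h_i = 3, 1; slopes of the chords Δ_i = (y_(i+1) - y_i)/h_i = -10/3, 5.
  3·m_0 + 8·m_1 + 1·m_2 = 6(Δ_1 - Δ_0) = 50
Clamped end conditions give two more equations: 2h_0·m_0 + h_0·m_1 = 6(Δ_0 - S'(0)) = -2 and h_1·m_1 + 2h_1·m_2 = 6(S'(4) - Δ_1) = -36.
Hence m_0 = -73/12, m_1 = 23/2, m_2 = -95/4.
On [3, 4], S(t) = -5 + 41/8·(t - 3) + 23/4·(t - 3)² - 47/8·(t - 3)³.
With (t - 3) = 1/3: S(10/3) = -155/54.

-2.8704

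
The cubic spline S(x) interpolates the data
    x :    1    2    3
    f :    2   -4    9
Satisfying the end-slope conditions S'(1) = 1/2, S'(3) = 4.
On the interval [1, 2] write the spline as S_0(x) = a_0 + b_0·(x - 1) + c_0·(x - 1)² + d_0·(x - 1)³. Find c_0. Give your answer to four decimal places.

With M_i denoting the second derivative at x_i, h_i = 1, 1, and Δ_i = (y_(i+1) − y_i)/h_i = -6, 13:
  1·M_0 + 4·M_1 + 1·M_2 = 6(Δ_1 - Δ_0) = 114
Clamped end conditions give two more equations: 2h_0·M_0 + h_0·M_1 = 6(Δ_0 - S'(1)) = -39 and h_1·M_1 + 2h_1·M_2 = 6(S'(3) - Δ_1) = -54.
Forward elimination and back-substitution give M_0 = -185/4, M_1 = 107/2, M_2 = -215/4.
On [1, 2], with S_0(x) = a_0 + b_0·(x - 1) + c_0·(x - 1)² + d_0·(x - 1)³: c_0 = M_0/2 = -185/8, d_0 = (M_1 - M_0)/(6h_0) = 133/8, b_0 = Δ_0 - h_0(2M_0 + M_1)/6 = 1/2.

-23.1250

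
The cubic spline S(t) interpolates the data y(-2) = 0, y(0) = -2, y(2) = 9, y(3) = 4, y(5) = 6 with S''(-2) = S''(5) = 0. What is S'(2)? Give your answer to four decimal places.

With m_i denoting the second derivative at x_i, h_i = 2, 2, 1, 2, and Δ_i = (y_(i+1) − y_i)/h_i = -1, 11/2, -5, 1:
  2·m_0 + 8·m_1 + 2·m_2 = 6(Δ_1 - Δ_0) = 39
  2·m_1 + 6·m_2 + 1·m_3 = 6(Δ_2 - Δ_1) = -63
  1·m_2 + 6·m_3 + 2·m_4 = 6(Δ_3 - Δ_2) = 36
Natural end conditions: m_0 = m_4 = 0.
Solving: m_0 = 0, m_1 = 2193/256, m_2 = -945/64, m_3 = 1083/128, m_4 = 0.
On [2, 3], S'(t) = b_2 + 2c_2·(t - 2) + 3d_2·(t - 2)² with b_2 = Δ_2 - h_2(2m_2 + m_3)/6 = -381/256, c_2 = m_2/2 = -945/128, d_2 = (m_3 - m_2)/(6h_2) = 991/256. So S'(2) = -381/256.

-1.4883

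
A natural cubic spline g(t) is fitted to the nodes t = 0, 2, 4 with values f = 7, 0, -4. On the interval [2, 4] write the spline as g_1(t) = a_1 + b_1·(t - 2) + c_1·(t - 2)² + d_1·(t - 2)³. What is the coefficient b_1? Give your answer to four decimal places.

-2.7500

Put M_i = g'' at the i-th knot. Here h = (2, 2) and Δ = (-7/2, -2), so the interior equations h_(i-1)·M_(i-1) + 2(h_(i-1)+h_i)·M_i + h_i·M_(i+1) = 6(Δ_i − Δ_(i-1)) read
  2·M_0 + 8·M_1 + 2·M_2 = 6(Δ_1 - Δ_0) = 9
Natural end conditions: M_0 = M_2 = 0.
Forward elimination and back-substitution give M_0 = 0, M_1 = 9/8, M_2 = 0.
On [2, 4], with g_1(t) = a_1 + b_1·(t - 2) + c_1·(t - 2)² + d_1·(t - 2)³: c_1 = M_1/2 = 9/16, d_1 = (M_2 - M_1)/(6h_1) = -3/32, b_1 = Δ_1 - h_1(2M_1 + M_2)/6 = -11/4.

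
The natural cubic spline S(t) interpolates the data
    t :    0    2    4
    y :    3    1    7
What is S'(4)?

4

Let σ_i = S''(x_i). Step sizes h_i = 2, 2; slopes of the chords Δ_i = (y_(i+1) - y_i)/h_i = -1, 3.
  2·σ_0 + 8·σ_1 + 2·σ_2 = 6(Δ_1 - Δ_0) = 24
Natural end conditions: σ_0 = σ_2 = 0.
Hence σ_0 = 0, σ_1 = 3, σ_2 = 0.
On [2, 4], S'(t) = b_1 + 2c_1·(t - 2) + 3d_1·(t - 2)² with b_1 = Δ_1 - h_1(2σ_1 + σ_2)/6 = 1, c_1 = σ_1/2 = 3/2, d_1 = (σ_2 - σ_1)/(6h_1) = -1/4. So S'(4) = 4.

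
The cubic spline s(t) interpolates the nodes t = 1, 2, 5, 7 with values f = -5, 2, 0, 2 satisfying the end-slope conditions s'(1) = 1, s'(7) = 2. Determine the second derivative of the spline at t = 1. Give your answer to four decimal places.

23.1026

Put m_i = s'' at the i-th knot. Here h = (1, 3, 2) and Δ = (7, -2/3, 1), so the interior equations h_(i-1)·m_(i-1) + 2(h_(i-1)+h_i)·m_i + h_i·m_(i+1) = 6(Δ_i − Δ_(i-1)) read
  1·m_0 + 8·m_1 + 3·m_2 = 6(Δ_1 - Δ_0) = -46
  3·m_1 + 10·m_2 + 2·m_3 = 6(Δ_2 - Δ_1) = 10
Clamped end conditions give two more equations: 2h_0·m_0 + h_0·m_1 = 6(Δ_0 - s'(1)) = 36 and h_2·m_2 + 2h_2·m_3 = 6(s'(7) - Δ_2) = 6.
Hence m_0 = 901/39, m_1 = -398/39, m_2 = 163/39, m_3 = -23/39.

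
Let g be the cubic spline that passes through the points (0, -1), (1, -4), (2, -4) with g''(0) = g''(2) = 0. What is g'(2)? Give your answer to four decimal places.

0.7500

Put σ_i = g'' at the i-th knot. Here h = (1, 1) and Δ = (-3, 0), so the interior equations h_(i-1)·σ_(i-1) + 2(h_(i-1)+h_i)·σ_i + h_i·σ_(i+1) = 6(Δ_i − Δ_(i-1)) read
  1·σ_0 + 4·σ_1 + 1·σ_2 = 6(Δ_1 - Δ_0) = 18
Natural end conditions: σ_0 = σ_2 = 0.
Solving: σ_0 = 0, σ_1 = 9/2, σ_2 = 0.
On [1, 2], g'(x) = b_1 + 2c_1·(x - 1) + 3d_1·(x - 1)² with b_1 = Δ_1 - h_1(2σ_1 + σ_2)/6 = -3/2, c_1 = σ_1/2 = 9/4, d_1 = (σ_2 - σ_1)/(6h_1) = -3/4. So g'(2) = 3/4.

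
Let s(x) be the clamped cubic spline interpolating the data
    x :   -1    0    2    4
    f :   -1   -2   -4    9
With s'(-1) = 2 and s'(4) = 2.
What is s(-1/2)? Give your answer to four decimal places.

-0.8886

With σ_i denoting the second derivative at x_i, h_i = 1, 2, 2, and Δ_i = (y_(i+1) − y_i)/h_i = -1, -1, 13/2:
  1·σ_0 + 6·σ_1 + 2·σ_2 = 6(Δ_1 - Δ_0) = 0
  2·σ_1 + 8·σ_2 + 2·σ_3 = 6(Δ_2 - Δ_1) = 45
Clamped end conditions give two more equations: 2h_0·σ_0 + h_0·σ_1 = 6(Δ_0 - s'(-1)) = -18 and h_2·σ_2 + 2h_2·σ_3 = 6(s'(4) - Δ_2) = -27.
Solving: σ_0 = -189/23, σ_1 = -36/23, σ_2 = 405/46, σ_3 = -513/46.
On [-1, 0], s(x) = -1 + 2·(x + 1) - 189/46·(x + 1)² + 51/46·(x + 1)³.
With (x + 1) = 1/2: s(-1/2) = -327/368.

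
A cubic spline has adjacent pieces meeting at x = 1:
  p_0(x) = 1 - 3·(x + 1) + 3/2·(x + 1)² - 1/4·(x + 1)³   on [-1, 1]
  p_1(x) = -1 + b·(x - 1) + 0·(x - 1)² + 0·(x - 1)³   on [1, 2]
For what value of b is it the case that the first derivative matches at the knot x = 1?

p_0'(x) = -3 + 3·(x + 1) - 3/4·(x + 1)², so p_0'(1) = 0. On the right, p_1'(1) = b, so b = 0.

0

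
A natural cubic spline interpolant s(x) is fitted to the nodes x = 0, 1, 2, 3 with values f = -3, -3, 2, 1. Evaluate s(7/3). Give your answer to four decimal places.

2.3827

With σ_i denoting the second derivative at x_i, h_i = 1, 1, 1, and Δ_i = (y_(i+1) − y_i)/h_i = 0, 5, -1:
  1·σ_0 + 4·σ_1 + 1·σ_2 = 6(Δ_1 - Δ_0) = 30
  1·σ_1 + 4·σ_2 + 1·σ_3 = 6(Δ_2 - Δ_1) = -36
Natural end conditions: σ_0 = σ_3 = 0.
Forward elimination and back-substitution give σ_0 = 0, σ_1 = 52/5, σ_2 = -58/5, σ_3 = 0.
On [2, 3], s(x) = 2 + 43/15·(x - 2) - 29/5·(x - 2)² + 29/15·(x - 2)³.
With (x - 2) = 1/3: s(7/3) = 193/81.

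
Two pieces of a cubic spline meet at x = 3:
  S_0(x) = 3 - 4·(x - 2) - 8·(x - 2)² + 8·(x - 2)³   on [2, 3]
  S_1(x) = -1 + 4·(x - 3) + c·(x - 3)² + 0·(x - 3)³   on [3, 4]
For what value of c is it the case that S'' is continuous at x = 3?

16

S_0''(x) = -16 + 48·(x - 2), so S_0''(3) = 32. On the right, S_1''(3) = 2c, so c = 16.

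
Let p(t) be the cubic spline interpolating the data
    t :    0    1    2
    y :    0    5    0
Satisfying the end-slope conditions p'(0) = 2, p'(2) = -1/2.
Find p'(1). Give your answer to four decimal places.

With M_i denoting the second derivative at x_i, h_i = 1, 1, and Δ_i = (y_(i+1) − y_i)/h_i = 5, -5:
  1·M_0 + 4·M_1 + 1·M_2 = 6(Δ_1 - Δ_0) = -60
Clamped end conditions give two more equations: 2h_0·M_0 + h_0·M_1 = 6(Δ_0 - p'(0)) = 18 and h_1·M_1 + 2h_1·M_2 = 6(p'(2) - Δ_1) = 27.
Hence M_0 = 91/4, M_1 = -55/2, M_2 = 109/4.
On [1, 2], p'(t) = b_1 + 2c_1·(t - 1) + 3d_1·(t - 1)² with b_1 = Δ_1 - h_1(2M_1 + M_2)/6 = -3/8, c_1 = M_1/2 = -55/4, d_1 = (M_2 - M_1)/(6h_1) = 73/8. So p'(1) = -3/8.

-0.3750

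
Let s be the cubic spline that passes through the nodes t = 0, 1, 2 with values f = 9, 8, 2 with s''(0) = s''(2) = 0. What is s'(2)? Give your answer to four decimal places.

Let M_i = s''(x_i). Step sizes h_i = 1, 1; slopes of the chords Δ_i = (y_(i+1) - y_i)/h_i = -1, -6.
  1·M_0 + 4·M_1 + 1·M_2 = 6(Δ_1 - Δ_0) = -30
Natural end conditions: M_0 = M_2 = 0.
Forward elimination and back-substitution give M_0 = 0, M_1 = -15/2, M_2 = 0.
On [1, 2], s'(t) = b_1 + 2c_1·(t - 1) + 3d_1·(t - 1)² with b_1 = Δ_1 - h_1(2M_1 + M_2)/6 = -7/2, c_1 = M_1/2 = -15/4, d_1 = (M_2 - M_1)/(6h_1) = 5/4. So s'(2) = -29/4.

-7.2500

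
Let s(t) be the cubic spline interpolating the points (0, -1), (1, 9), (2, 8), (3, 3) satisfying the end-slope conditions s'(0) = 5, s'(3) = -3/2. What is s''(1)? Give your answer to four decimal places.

Write σ_i for s''(x_i). With h_i = 1, 1, 1 and divided differences Δ_i = 10, -1, -5, the continuity of s' gives the tridiagonal system
  1·σ_0 + 4·σ_1 + 1·σ_2 = 6(Δ_1 - Δ_0) = -66
  1·σ_1 + 4·σ_2 + 1·σ_3 = 6(Δ_2 - Δ_1) = -24
Clamped end conditions give two more equations: 2h_0·σ_0 + h_0·σ_1 = 6(Δ_0 - s'(0)) = 30 and h_2·σ_2 + 2h_2·σ_3 = 6(s'(3) - Δ_2) = 21.
Solving the tridiagonal system: σ_0 = 391/15, σ_1 = -332/15, σ_2 = -53/15, σ_3 = 184/15.

-22.1333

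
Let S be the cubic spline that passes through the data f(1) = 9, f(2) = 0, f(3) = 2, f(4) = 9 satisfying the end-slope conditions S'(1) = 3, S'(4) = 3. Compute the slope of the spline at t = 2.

Write σ_i for S''(x_i). With h_i = 1, 1, 1 and divided differences Δ_i = -9, 2, 7, the continuity of S' gives the tridiagonal system
  1·σ_0 + 4·σ_1 + 1·σ_2 = 6(Δ_1 - Δ_0) = 66
  1·σ_1 + 4·σ_2 + 1·σ_3 = 6(Δ_2 - Δ_1) = 30
Clamped end conditions give two more equations: 2h_0·σ_0 + h_0·σ_1 = 6(Δ_0 - S'(1)) = -72 and h_2·σ_2 + 2h_2·σ_3 = 6(S'(4) - Δ_2) = -24.
Forward elimination and back-substitution give σ_0 = -50, σ_1 = 28, σ_2 = 4, σ_3 = -14.
On [2, 3], S'(t) = b_1 + 2c_1·(t - 2) + 3d_1·(t - 2)² with b_1 = Δ_1 - h_1(2σ_1 + σ_2)/6 = -8, c_1 = σ_1/2 = 14, d_1 = (σ_2 - σ_1)/(6h_1) = -4. So S'(2) = -8.

-8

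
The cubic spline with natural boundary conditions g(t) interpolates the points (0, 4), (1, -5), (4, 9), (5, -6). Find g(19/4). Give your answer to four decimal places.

Write M_i for g''(x_i). With h_i = 1, 3, 1 and divided differences Δ_i = -9, 14/3, -15, the continuity of g' gives the tridiagonal system
  1·M_0 + 8·M_1 + 3·M_2 = 6(Δ_1 - Δ_0) = 82
  3·M_1 + 8·M_2 + 1·M_3 = 6(Δ_2 - Δ_1) = -118
Natural end conditions: M_0 = M_3 = 0.
Forward elimination and back-substitution give M_0 = 0, M_1 = 202/11, M_2 = -238/11, M_3 = 0.
On [4, 5], g(t) = 9 - 257/33·(t - 4) - 119/11·(t - 4)² + 119/33·(t - 4)³.
With (t - 4) = 3/4: g(19/4) = -989/704.

-1.4048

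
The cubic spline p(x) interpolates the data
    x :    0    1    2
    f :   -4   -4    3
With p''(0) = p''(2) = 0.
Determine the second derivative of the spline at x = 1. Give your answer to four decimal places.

10.5000

Let M_i = p''(x_i). Step sizes h_i = 1, 1; slopes of the chords Δ_i = (y_(i+1) - y_i)/h_i = 0, 7.
  1·M_0 + 4·M_1 + 1·M_2 = 6(Δ_1 - Δ_0) = 42
Natural end conditions: M_0 = M_2 = 0.
Solving the tridiagonal system: M_0 = 0, M_1 = 21/2, M_2 = 0.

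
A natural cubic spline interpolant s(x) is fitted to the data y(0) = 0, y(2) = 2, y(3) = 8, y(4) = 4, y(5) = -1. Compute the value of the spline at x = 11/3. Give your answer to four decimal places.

6.0276

Let σ_i = s''(x_i). Step sizes h_i = 2, 1, 1, 1; slopes of the chords Δ_i = (y_(i+1) - y_i)/h_i = 1, 6, -4, -5.
  2·σ_0 + 6·σ_1 + 1·σ_2 = 6(Δ_1 - Δ_0) = 30
  1·σ_1 + 4·σ_2 + 1·σ_3 = 6(Δ_2 - Δ_1) = -60
  1·σ_2 + 4·σ_3 + 1·σ_4 = 6(Δ_3 - Δ_2) = -6
Natural end conditions: σ_0 = σ_4 = 0.
Hence σ_0 = 0, σ_1 = 342/43, σ_2 = -762/43, σ_3 = 126/43, σ_4 = 0.
On [3, 4], s(x) = 8 + 61/43·(x - 3) - 381/43·(x - 3)² + 148/43·(x - 3)³.
With (x - 3) = 2/3: s(11/3) = 6998/1161.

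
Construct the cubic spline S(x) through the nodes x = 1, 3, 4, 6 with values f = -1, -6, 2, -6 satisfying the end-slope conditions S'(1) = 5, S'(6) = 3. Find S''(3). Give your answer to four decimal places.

21.6875

Write M_i for S''(x_i). With h_i = 2, 1, 2 and divided differences Δ_i = -5/2, 8, -4, the continuity of S' gives the tridiagonal system
  2·M_0 + 6·M_1 + 1·M_2 = 6(Δ_1 - Δ_0) = 63
  1·M_1 + 6·M_2 + 2·M_3 = 6(Δ_2 - Δ_1) = -72
Clamped end conditions give two more equations: 2h_0·M_0 + h_0·M_1 = 6(Δ_0 - S'(1)) = -45 and h_2·M_2 + 2h_2·M_3 = 6(S'(6) - Δ_2) = 42.
Hence M_0 = -707/32, M_1 = 347/16, M_2 = -367/16, M_3 = 703/32.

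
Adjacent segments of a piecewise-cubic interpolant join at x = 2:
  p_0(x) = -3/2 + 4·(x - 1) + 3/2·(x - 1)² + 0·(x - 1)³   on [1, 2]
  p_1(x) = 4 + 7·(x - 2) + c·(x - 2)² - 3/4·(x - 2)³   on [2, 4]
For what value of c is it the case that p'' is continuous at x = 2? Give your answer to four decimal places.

1.5000

p_0''(x) = 3 + 0·(x - 1), so p_0''(2) = 3. On the right, p_1''(2) = 2c, so c = 3/2.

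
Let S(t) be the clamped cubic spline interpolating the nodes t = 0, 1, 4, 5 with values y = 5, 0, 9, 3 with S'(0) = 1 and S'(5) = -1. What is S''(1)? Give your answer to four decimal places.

14.8571

With M_i denoting the second derivative at x_i, h_i = 1, 3, 1, and Δ_i = (y_(i+1) − y_i)/h_i = -5, 3, -6:
  1·M_0 + 8·M_1 + 3·M_2 = 6(Δ_1 - Δ_0) = 48
  3·M_1 + 8·M_2 + 1·M_3 = 6(Δ_2 - Δ_1) = -54
Clamped end conditions give two more equations: 2h_0·M_0 + h_0·M_1 = 6(Δ_0 - S'(0)) = -36 and h_2·M_2 + 2h_2·M_3 = 6(S'(5) - Δ_2) = 30.
Forward elimination and back-substitution give M_0 = -178/7, M_1 = 104/7, M_2 = -106/7, M_3 = 158/7.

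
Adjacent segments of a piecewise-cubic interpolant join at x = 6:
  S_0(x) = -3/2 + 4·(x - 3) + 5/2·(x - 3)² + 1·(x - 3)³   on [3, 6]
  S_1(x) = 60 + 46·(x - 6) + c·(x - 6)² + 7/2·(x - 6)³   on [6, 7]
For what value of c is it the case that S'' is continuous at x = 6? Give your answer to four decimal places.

11.5000

S_0''(x) = 5 + 6·(x - 3), so S_0''(6) = 23. On the right, S_1''(6) = 2c, so c = 23/2.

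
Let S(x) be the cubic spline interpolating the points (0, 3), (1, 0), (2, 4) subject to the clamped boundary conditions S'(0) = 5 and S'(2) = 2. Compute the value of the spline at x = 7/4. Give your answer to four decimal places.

With M_i denoting the second derivative at x_i, h_i = 1, 1, and Δ_i = (y_(i+1) − y_i)/h_i = -3, 4:
  1·M_0 + 4·M_1 + 1·M_2 = 6(Δ_1 - Δ_0) = 42
Clamped end conditions give two more equations: 2h_0·M_0 + h_0·M_1 = 6(Δ_0 - S'(0)) = -48 and h_1·M_1 + 2h_1·M_2 = 6(S'(2) - Δ_1) = -12.
Forward elimination and back-substitution give M_0 = -36, M_1 = 24, M_2 = -18.
On [1, 2], S(x) = 0 - 1·(x - 1) + 12·(x - 1)² - 7·(x - 1)³.
With (x - 1) = 3/4: S(7/4) = 195/64.

3.0469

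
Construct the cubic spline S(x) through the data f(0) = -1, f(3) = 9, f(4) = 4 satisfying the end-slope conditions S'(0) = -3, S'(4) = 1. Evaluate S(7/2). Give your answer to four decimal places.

With σ_i denoting the second derivative at x_i, h_i = 3, 1, and Δ_i = (y_(i+1) − y_i)/h_i = 10/3, -5:
  3·σ_0 + 8·σ_1 + 1·σ_2 = 6(Δ_1 - Δ_0) = -50
Clamped end conditions give two more equations: 2h_0·σ_0 + h_0·σ_1 = 6(Δ_0 - S'(0)) = 38 and h_1·σ_1 + 2h_1·σ_2 = 6(S'(4) - Δ_1) = 36.
Solving the tridiagonal system: σ_0 = 163/12, σ_1 = -29/2, σ_2 = 101/4.
On [3, 4], S(x) = 9 - 35/8·(x - 3) - 29/4·(x - 3)² + 53/8·(x - 3)³.
With (x - 3) = 1/2: S(7/2) = 373/64.

5.8281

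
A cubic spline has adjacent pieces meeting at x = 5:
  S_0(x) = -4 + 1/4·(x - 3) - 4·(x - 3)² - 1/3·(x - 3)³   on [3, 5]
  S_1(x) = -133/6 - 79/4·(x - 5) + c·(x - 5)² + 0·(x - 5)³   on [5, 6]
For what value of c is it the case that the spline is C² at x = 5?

S_0''(x) = -8 - 2·(x - 3), so S_0''(5) = -12. On the right, S_1''(5) = 2c, so c = -6.

-6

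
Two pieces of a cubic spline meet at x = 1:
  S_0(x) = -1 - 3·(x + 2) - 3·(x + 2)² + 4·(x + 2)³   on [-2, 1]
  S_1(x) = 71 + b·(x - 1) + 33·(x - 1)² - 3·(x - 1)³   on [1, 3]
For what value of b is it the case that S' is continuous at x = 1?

87

S_0'(x) = -3 - 6·(x + 2) + 12·(x + 2)², so S_0'(1) = 87. On the right, S_1'(1) = b, so b = 87.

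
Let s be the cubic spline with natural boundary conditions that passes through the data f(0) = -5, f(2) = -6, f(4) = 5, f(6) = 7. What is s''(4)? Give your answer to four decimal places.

-4.8000

Write M_i for s''(x_i). With h_i = 2, 2, 2 and divided differences Δ_i = -1/2, 11/2, 1, the continuity of s' gives the tridiagonal system
  2·M_0 + 8·M_1 + 2·M_2 = 6(Δ_1 - Δ_0) = 36
  2·M_1 + 8·M_2 + 2·M_3 = 6(Δ_2 - Δ_1) = -27
Natural end conditions: M_0 = M_3 = 0.
Solving: M_0 = 0, M_1 = 57/10, M_2 = -24/5, M_3 = 0.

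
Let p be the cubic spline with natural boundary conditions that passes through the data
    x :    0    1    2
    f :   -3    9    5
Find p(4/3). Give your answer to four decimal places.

9.1481

With M_i denoting the second derivative at x_i, h_i = 1, 1, and Δ_i = (y_(i+1) − y_i)/h_i = 12, -4:
  1·M_0 + 4·M_1 + 1·M_2 = 6(Δ_1 - Δ_0) = -96
Natural end conditions: M_0 = M_2 = 0.
Hence M_0 = 0, M_1 = -24, M_2 = 0.
On [1, 2], p(x) = 9 + 4·(x - 1) - 12·(x - 1)² + 4·(x - 1)³.
With (x - 1) = 1/3: p(4/3) = 247/27.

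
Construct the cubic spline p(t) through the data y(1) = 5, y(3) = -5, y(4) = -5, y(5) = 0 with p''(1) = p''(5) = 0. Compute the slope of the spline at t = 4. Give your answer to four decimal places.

With σ_i denoting the second derivative at x_i, h_i = 2, 1, 1, and Δ_i = (y_(i+1) − y_i)/h_i = -5, 0, 5:
  2·σ_0 + 6·σ_1 + 1·σ_2 = 6(Δ_1 - Δ_0) = 30
  1·σ_1 + 4·σ_2 + 1·σ_3 = 6(Δ_2 - Δ_1) = 30
Natural end conditions: σ_0 = σ_3 = 0.
Solving the tridiagonal system: σ_0 = 0, σ_1 = 90/23, σ_2 = 150/23, σ_3 = 0.
On [4, 5], p'(t) = b_2 + 2c_2·(t - 4) + 3d_2·(t - 4)² with b_2 = Δ_2 - h_2(2σ_2 + σ_3)/6 = 65/23, c_2 = σ_2/2 = 75/23, d_2 = (σ_3 - σ_2)/(6h_2) = -25/23. So p'(4) = 65/23.

2.8261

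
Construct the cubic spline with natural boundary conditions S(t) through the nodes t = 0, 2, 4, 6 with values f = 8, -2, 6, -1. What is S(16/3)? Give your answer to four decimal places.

Write σ_i for S''(x_i). With h_i = 2, 2, 2 and divided differences Δ_i = -5, 4, -7/2, the continuity of S' gives the tridiagonal system
  2·σ_0 + 8·σ_1 + 2·σ_2 = 6(Δ_1 - Δ_0) = 54
  2·σ_1 + 8·σ_2 + 2·σ_3 = 6(Δ_2 - Δ_1) = -45
Natural end conditions: σ_0 = σ_3 = 0.
Solving the tridiagonal system: σ_0 = 0, σ_1 = 87/10, σ_2 = -39/5, σ_3 = 0.
On [4, 6], S(t) = 6 + 17/10·(t - 4) - 39/10·(t - 4)² + 13/20·(t - 4)³.
With (t - 4) = 4/3: S(16/3) = 388/135.

2.8741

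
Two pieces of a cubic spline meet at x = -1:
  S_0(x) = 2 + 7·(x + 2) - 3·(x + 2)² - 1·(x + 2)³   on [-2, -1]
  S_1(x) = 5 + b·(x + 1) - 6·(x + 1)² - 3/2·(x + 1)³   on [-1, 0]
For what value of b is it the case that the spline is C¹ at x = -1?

S_0'(x) = 7 - 6·(x + 2) - 3·(x + 2)², so S_0'(-1) = -2. On the right, S_1'(-1) = b, so b = -2.

-2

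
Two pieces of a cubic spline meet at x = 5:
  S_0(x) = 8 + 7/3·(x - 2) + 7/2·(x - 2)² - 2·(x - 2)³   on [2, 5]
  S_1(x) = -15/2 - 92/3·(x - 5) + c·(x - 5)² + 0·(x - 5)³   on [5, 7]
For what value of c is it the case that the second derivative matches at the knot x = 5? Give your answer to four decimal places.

-14.5000

S_0''(x) = 7 - 12·(x - 2), so S_0''(5) = -29. On the right, S_1''(5) = 2c, so c = -29/2.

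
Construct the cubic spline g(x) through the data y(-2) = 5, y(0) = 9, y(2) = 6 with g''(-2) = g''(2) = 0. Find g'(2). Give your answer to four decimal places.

Write M_i for g''(x_i). With h_i = 2, 2 and divided differences Δ_i = 2, -3/2, the continuity of g' gives the tridiagonal system
  2·M_0 + 8·M_1 + 2·M_2 = 6(Δ_1 - Δ_0) = -21
Natural end conditions: M_0 = M_2 = 0.
Hence M_0 = 0, M_1 = -21/8, M_2 = 0.
On [0, 2], g'(x) = b_1 + 2c_1·x + 3d_1·x² with b_1 = Δ_1 - h_1(2M_1 + M_2)/6 = 1/4, c_1 = M_1/2 = -21/16, d_1 = (M_2 - M_1)/(6h_1) = 7/32. So g'(2) = -19/8.

-2.3750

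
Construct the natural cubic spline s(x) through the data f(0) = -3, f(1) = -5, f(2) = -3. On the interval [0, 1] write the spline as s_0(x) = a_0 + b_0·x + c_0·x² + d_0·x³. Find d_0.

With M_i denoting the second derivative at x_i, h_i = 1, 1, and Δ_i = (y_(i+1) − y_i)/h_i = -2, 2:
  1·M_0 + 4·M_1 + 1·M_2 = 6(Δ_1 - Δ_0) = 24
Natural end conditions: M_0 = M_2 = 0.
Solving the tridiagonal system: M_0 = 0, M_1 = 6, M_2 = 0.
On [0, 1], with s_0(x) = a_0 + b_0·x + c_0·x² + d_0·x³: c_0 = M_0/2 = 0, d_0 = (M_1 - M_0)/(6h_0) = 1, b_0 = Δ_0 - h_0(2M_0 + M_1)/6 = -3.

1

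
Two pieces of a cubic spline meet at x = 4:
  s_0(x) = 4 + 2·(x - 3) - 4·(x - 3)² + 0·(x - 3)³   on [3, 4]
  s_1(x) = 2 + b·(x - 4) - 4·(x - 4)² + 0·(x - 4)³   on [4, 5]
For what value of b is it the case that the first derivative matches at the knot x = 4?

-6

s_0'(x) = 2 - 8·(x - 3) + 0·(x - 3)², so s_0'(4) = -6. On the right, s_1'(4) = b, so b = -6.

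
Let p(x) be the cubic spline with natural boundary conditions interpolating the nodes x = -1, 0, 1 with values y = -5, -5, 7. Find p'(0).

Put m_i = p'' at the i-th knot. Here h = (1, 1) and Δ = (0, 12), so the interior equations h_(i-1)·m_(i-1) + 2(h_(i-1)+h_i)·m_i + h_i·m_(i+1) = 6(Δ_i − Δ_(i-1)) read
  1·m_0 + 4·m_1 + 1·m_2 = 6(Δ_1 - Δ_0) = 72
Natural end conditions: m_0 = m_2 = 0.
Solving: m_0 = 0, m_1 = 18, m_2 = 0.
On [0, 1], p'(x) = b_1 + 2c_1·x + 3d_1·x² with b_1 = Δ_1 - h_1(2m_1 + m_2)/6 = 6, c_1 = m_1/2 = 9, d_1 = (m_2 - m_1)/(6h_1) = -3. So p'(0) = 6.

6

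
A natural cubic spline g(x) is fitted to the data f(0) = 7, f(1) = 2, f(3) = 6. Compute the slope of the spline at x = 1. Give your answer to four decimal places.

-2.6667

Let M_i = g''(x_i). Step sizes h_i = 1, 2; slopes of the chords Δ_i = (y_(i+1) - y_i)/h_i = -5, 2.
  1·M_0 + 6·M_1 + 2·M_2 = 6(Δ_1 - Δ_0) = 42
Natural end conditions: M_0 = M_2 = 0.
Hence M_0 = 0, M_1 = 7, M_2 = 0.
On [1, 3], g'(x) = b_1 + 2c_1·(x - 1) + 3d_1·(x - 1)² with b_1 = Δ_1 - h_1(2M_1 + M_2)/6 = -8/3, c_1 = M_1/2 = 7/2, d_1 = (M_2 - M_1)/(6h_1) = -7/12. So g'(1) = -8/3.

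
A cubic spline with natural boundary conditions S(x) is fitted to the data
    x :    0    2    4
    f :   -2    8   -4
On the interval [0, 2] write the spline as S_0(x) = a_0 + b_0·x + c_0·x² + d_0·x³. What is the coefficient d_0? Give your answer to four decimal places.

-0.6875

Let M_i = S''(x_i). Step sizes h_i = 2, 2; slopes of the chords Δ_i = (y_(i+1) - y_i)/h_i = 5, -6.
  2·M_0 + 8·M_1 + 2·M_2 = 6(Δ_1 - Δ_0) = -66
Natural end conditions: M_0 = M_2 = 0.
Forward elimination and back-substitution give M_0 = 0, M_1 = -33/4, M_2 = 0.
On [0, 2], with S_0(x) = a_0 + b_0·x + c_0·x² + d_0·x³: c_0 = M_0/2 = 0, d_0 = (M_1 - M_0)/(6h_0) = -11/16, b_0 = Δ_0 - h_0(2M_0 + M_1)/6 = 31/4.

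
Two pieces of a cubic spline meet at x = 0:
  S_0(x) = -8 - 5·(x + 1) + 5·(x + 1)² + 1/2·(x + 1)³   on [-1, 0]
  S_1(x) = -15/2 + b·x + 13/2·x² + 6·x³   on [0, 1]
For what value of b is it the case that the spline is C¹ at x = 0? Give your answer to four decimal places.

6.5000

S_0'(x) = -5 + 10·(x + 1) + 3/2·(x + 1)², so S_0'(0) = 13/2. On the right, S_1'(0) = b, so b = 13/2.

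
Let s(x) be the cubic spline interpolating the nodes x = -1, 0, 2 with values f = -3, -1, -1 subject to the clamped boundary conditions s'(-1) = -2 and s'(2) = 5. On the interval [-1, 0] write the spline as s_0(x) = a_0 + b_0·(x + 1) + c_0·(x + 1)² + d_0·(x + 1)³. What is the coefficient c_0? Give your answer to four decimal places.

Let m_i = s''(x_i). Step sizes h_i = 1, 2; slopes of the chords Δ_i = (y_(i+1) - y_i)/h_i = 2, 0.
  1·m_0 + 6·m_1 + 2·m_2 = 6(Δ_1 - Δ_0) = -12
Clamped end conditions give two more equations: 2h_0·m_0 + h_0·m_1 = 6(Δ_0 - s'(-1)) = 24 and h_1·m_1 + 2h_1·m_2 = 6(s'(2) - Δ_1) = 30.
Solving: m_0 = 49/3, m_1 = -26/3, m_2 = 71/6.
On [-1, 0], with s_0(x) = a_0 + b_0·(x + 1) + c_0·(x + 1)² + d_0·(x + 1)³: c_0 = m_0/2 = 49/6, d_0 = (m_1 - m_0)/(6h_0) = -25/6, b_0 = Δ_0 - h_0(2m_0 + m_1)/6 = -2.

8.1667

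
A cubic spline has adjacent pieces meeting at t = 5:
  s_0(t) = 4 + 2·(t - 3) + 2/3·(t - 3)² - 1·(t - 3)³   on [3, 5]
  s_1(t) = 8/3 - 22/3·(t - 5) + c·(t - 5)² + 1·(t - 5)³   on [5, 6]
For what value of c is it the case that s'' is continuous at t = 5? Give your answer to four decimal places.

s_0''(t) = 4/3 - 6·(t - 3), so s_0''(5) = -32/3. On the right, s_1''(5) = 2c, so c = -16/3.

-5.3333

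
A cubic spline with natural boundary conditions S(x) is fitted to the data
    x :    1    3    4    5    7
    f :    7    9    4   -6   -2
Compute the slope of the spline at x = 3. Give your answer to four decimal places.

Let m_i = S''(x_i). Step sizes h_i = 2, 1, 1, 2; slopes of the chords Δ_i = (y_(i+1) - y_i)/h_i = 1, -5, -10, 2.
  2·m_0 + 6·m_1 + 1·m_2 = 6(Δ_1 - Δ_0) = -36
  1·m_1 + 4·m_2 + 1·m_3 = 6(Δ_2 - Δ_1) = -30
  1·m_2 + 6·m_3 + 2·m_4 = 6(Δ_3 - Δ_2) = 72
Natural end conditions: m_0 = m_4 = 0.
Hence m_0 = 0, m_1 = -48/11, m_2 = -108/11, m_3 = 150/11, m_4 = 0.
On [3, 4], S'(x) = b_1 + 2c_1·(x - 3) + 3d_1·(x - 3)² with b_1 = Δ_1 - h_1(2m_1 + m_2)/6 = -21/11, c_1 = m_1/2 = -24/11, d_1 = (m_2 - m_1)/(6h_1) = -10/11. So S'(3) = -21/11.

-1.9091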